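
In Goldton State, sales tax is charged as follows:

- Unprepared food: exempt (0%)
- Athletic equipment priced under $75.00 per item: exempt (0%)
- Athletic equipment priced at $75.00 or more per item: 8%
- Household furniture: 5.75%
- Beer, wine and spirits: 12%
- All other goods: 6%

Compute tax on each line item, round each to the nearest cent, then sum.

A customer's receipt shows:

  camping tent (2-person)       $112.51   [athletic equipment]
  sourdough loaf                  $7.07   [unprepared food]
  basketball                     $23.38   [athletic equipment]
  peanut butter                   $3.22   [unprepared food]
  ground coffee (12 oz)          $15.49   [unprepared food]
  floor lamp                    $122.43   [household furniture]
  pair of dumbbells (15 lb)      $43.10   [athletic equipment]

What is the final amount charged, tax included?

Camping tent (2-person) $112.51: athletic equipment, $75.00 or more → 8% → $9.00
Sourdough loaf $7.07: unprepared food → 0% → $0.00
Basketball $23.38: athletic equipment, under $75.00 → 0% → $0.00
Peanut butter $3.22: unprepared food → 0% → $0.00
Ground coffee (12 oz) $15.49: unprepared food → 0% → $0.00
Floor lamp $122.43: household furniture → 5.75% → $7.04
Pair of dumbbells (15 lb) $43.10: athletic equipment, under $75.00 → 0% → $0.00
Subtotal = $327.20; tax = $16.04; total due = $343.24

$343.24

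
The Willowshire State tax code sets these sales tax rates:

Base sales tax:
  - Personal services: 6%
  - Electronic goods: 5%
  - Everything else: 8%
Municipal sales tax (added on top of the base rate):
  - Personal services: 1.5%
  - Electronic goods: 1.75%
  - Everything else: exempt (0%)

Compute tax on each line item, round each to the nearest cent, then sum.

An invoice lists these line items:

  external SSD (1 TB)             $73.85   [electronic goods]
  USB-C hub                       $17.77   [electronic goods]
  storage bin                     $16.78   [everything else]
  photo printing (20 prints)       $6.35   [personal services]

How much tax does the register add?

External SSD (1 TB) $73.85: electronic goods → 5% + 1.75% municipal = 6.75% → $4.98
USB-C hub $17.77: electronic goods → 5% + 1.75% municipal = 6.75% → $1.20
Storage bin $16.78: everything else → 8% + 0% municipal = 8% → $1.34
Photo printing (20 prints) $6.35: personal services → 6% + 1.5% municipal = 7.5% → $0.48
Total tax = $4.98 + $1.20 + $1.34 + $0.48 = $8.00

$8.00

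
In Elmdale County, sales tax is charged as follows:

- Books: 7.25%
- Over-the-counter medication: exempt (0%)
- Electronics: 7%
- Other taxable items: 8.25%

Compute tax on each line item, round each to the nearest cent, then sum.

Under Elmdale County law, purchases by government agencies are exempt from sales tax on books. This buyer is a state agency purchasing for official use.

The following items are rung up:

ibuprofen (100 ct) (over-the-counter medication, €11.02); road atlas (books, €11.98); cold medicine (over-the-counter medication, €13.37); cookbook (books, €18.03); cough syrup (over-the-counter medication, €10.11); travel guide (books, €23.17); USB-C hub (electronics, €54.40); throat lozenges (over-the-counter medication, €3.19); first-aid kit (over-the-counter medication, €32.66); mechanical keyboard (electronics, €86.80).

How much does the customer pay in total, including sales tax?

Ibuprofen (100 ct) €11.02: over-the-counter medication → 0% → €0.00
Road atlas €11.98: books, buyer-exempt → 0% → €0.00
Cold medicine €13.37: over-the-counter medication → 0% → €0.00
Cookbook €18.03: books, buyer-exempt → 0% → €0.00
Cough syrup €10.11: over-the-counter medication → 0% → €0.00
Travel guide €23.17: books, buyer-exempt → 0% → €0.00
USB-C hub €54.40: electronics → 7% → €3.81
Throat lozenges €3.19: over-the-counter medication → 0% → €0.00
First-aid kit €32.66: over-the-counter medication → 0% → €0.00
Mechanical keyboard €86.80: electronics → 7% → €6.08
Subtotal = €264.73; tax = €9.89; total due = €274.62

€274.62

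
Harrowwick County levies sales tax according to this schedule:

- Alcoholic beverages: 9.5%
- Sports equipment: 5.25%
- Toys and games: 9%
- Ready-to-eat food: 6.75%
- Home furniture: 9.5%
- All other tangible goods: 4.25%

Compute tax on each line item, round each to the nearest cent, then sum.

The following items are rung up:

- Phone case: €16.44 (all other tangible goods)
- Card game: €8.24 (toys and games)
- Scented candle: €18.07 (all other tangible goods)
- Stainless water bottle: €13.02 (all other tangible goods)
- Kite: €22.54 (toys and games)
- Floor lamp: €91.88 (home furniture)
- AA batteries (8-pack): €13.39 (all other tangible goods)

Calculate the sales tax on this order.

Phone case €16.44: all other tangible goods → 4.25% → €0.70
Card game €8.24: toys and games → 9% → €0.74
Scented candle €18.07: all other tangible goods → 4.25% → €0.77
Stainless water bottle €13.02: all other tangible goods → 4.25% → €0.55
Kite €22.54: toys and games → 9% → €2.03
Floor lamp €91.88: home furniture → 9.5% → €8.73
AA batteries (8-pack) €13.39: all other tangible goods → 4.25% → €0.57
Total tax = €0.70 + €0.74 + €0.77 + €0.55 + €2.03 + €8.73 + €0.57 = €14.09

€14.09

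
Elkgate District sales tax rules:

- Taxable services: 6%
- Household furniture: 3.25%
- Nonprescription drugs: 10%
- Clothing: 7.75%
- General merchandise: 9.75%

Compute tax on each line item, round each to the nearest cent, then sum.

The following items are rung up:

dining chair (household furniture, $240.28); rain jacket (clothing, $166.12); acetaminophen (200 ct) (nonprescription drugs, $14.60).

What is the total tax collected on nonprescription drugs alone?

$1.46

Acetaminophen (200 ct) $14.60: nonprescription drugs → 10% → $1.46
Tax on nonprescription drugs = $1.46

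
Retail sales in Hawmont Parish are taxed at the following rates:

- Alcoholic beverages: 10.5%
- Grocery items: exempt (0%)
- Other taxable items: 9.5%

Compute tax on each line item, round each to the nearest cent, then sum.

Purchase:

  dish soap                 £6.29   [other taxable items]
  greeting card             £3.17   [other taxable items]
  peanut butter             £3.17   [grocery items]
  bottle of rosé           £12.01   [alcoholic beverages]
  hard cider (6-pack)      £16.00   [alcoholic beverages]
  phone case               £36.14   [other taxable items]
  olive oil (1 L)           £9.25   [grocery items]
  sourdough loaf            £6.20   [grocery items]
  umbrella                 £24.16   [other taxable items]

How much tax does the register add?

£9.57

Dish soap £6.29: other taxable items → 9.5% → £0.60
Greeting card £3.17: other taxable items → 9.5% → £0.30
Peanut butter £3.17: grocery items → 0% → £0.00
Bottle of rosé £12.01: alcoholic beverages → 10.5% → £1.26
Hard cider (6-pack) £16.00: alcoholic beverages → 10.5% → £1.68
Phone case £36.14: other taxable items → 9.5% → £3.43
Olive oil (1 L) £9.25: grocery items → 0% → £0.00
Sourdough loaf £6.20: grocery items → 0% → £0.00
Umbrella £24.16: other taxable items → 9.5% → £2.30
Total tax = £0.60 + £0.30 + £1.26 + £1.68 + £3.43 + £2.30 = £9.57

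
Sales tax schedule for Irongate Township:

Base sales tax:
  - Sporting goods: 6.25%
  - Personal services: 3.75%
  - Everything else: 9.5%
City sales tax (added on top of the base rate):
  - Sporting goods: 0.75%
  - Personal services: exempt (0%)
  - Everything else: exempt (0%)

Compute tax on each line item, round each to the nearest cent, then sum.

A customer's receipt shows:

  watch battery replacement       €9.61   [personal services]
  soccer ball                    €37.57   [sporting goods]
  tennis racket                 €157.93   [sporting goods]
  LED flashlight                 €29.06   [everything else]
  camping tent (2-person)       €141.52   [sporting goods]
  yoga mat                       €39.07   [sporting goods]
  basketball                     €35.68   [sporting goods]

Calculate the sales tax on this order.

€31.95

Watch battery replacement €9.61: personal services → 3.75% + 0% city = 3.75% → €0.36
Soccer ball €37.57: sporting goods → 6.25% + 0.75% city = 7% → €2.63
Tennis racket €157.93: sporting goods → 6.25% + 0.75% city = 7% → €11.06
LED flashlight €29.06: everything else → 9.5% + 0% city = 9.5% → €2.76
Camping tent (2-person) €141.52: sporting goods → 6.25% + 0.75% city = 7% → €9.91
Yoga mat €39.07: sporting goods → 6.25% + 0.75% city = 7% → €2.73
Basketball €35.68: sporting goods → 6.25% + 0.75% city = 7% → €2.50
Total tax = €0.36 + €2.63 + €11.06 + €2.76 + €9.91 + €2.73 + €2.50 = €31.95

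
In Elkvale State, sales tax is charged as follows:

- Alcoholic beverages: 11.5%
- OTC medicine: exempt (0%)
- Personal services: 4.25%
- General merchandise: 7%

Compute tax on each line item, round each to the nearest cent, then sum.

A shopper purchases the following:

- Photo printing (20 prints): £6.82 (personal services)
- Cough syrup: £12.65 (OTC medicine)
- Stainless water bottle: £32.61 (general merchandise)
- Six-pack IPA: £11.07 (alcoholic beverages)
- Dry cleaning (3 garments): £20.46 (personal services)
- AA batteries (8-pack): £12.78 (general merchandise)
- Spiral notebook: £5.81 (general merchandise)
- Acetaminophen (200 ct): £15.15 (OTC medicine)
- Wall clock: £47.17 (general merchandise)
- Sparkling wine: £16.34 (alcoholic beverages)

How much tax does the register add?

Photo printing (20 prints) £6.82: personal services → 4.25% → £0.29
Cough syrup £12.65: OTC medicine → 0% → £0.00
Stainless water bottle £32.61: general merchandise → 7% → £2.28
Six-pack IPA £11.07: alcoholic beverages → 11.5% → £1.27
Dry cleaning (3 garments) £20.46: personal services → 4.25% → £0.87
AA batteries (8-pack) £12.78: general merchandise → 7% → £0.89
Spiral notebook £5.81: general merchandise → 7% → £0.41
Acetaminophen (200 ct) £15.15: OTC medicine → 0% → £0.00
Wall clock £47.17: general merchandise → 7% → £3.30
Sparkling wine £16.34: alcoholic beverages → 11.5% → £1.88
Total tax = £0.29 + £2.28 + £1.27 + £0.87 + £0.89 + £0.41 + £3.30 + £1.88 = £11.19

£11.19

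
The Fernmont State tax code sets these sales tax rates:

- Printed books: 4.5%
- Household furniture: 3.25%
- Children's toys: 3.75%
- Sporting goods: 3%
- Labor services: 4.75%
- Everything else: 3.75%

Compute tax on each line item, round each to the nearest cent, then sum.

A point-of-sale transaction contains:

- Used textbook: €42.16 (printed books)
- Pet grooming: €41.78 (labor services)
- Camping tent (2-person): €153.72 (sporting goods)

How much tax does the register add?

Used textbook €42.16: printed books → 4.5% → €1.90
Pet grooming €41.78: labor services → 4.75% → €1.98
Camping tent (2-person) €153.72: sporting goods → 3% → €4.61
Total tax = €1.90 + €1.98 + €4.61 = €8.49

€8.49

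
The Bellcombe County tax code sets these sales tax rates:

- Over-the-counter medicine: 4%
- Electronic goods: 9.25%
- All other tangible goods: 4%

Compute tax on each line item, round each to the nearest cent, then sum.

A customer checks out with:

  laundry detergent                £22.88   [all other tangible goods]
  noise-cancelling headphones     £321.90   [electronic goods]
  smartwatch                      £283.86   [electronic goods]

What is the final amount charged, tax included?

Laundry detergent £22.88: all other tangible goods → 4% → £0.92
Noise-cancelling headphones £321.90: electronic goods → 9.25% → £29.78
Smartwatch £283.86: electronic goods → 9.25% → £26.26
Subtotal = £628.64; tax = £56.96; total due = £685.60

£685.60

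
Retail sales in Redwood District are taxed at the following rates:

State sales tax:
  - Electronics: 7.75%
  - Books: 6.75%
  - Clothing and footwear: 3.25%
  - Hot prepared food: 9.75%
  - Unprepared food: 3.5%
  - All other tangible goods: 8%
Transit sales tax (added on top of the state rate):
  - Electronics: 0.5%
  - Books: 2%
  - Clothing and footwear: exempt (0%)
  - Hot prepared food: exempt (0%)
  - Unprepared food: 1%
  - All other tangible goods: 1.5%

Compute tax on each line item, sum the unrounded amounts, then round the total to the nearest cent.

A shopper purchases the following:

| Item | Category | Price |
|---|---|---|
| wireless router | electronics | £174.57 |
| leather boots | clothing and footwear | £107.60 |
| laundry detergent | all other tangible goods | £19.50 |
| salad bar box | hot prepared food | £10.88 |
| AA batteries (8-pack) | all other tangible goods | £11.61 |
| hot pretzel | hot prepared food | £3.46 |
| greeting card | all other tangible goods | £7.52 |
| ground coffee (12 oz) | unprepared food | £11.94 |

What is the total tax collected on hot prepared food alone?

£1.40

Salad bar box £10.88: hot prepared food → 9.75% + 0% transit = 9.75% → £1.0608
Hot pretzel £3.46: hot prepared food → 9.75% + 0% transit = 9.75% → £0.33735
Tax on hot prepared food: unrounded sum = £1.39815 → £1.40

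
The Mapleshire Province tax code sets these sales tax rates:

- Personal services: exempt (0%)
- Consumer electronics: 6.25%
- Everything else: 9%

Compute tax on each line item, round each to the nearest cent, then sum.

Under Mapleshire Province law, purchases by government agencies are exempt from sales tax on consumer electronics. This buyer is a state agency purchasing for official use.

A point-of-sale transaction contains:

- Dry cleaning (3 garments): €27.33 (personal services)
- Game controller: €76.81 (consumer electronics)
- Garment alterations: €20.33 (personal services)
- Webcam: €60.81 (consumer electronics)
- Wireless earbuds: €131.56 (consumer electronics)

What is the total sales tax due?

Dry cleaning (3 garments) €27.33: personal services → 0% → €0.00
Game controller €76.81: consumer electronics, buyer-exempt → 0% → €0.00
Garment alterations €20.33: personal services → 0% → €0.00
Webcam €60.81: consumer electronics, buyer-exempt → 0% → €0.00
Wireless earbuds €131.56: consumer electronics, buyer-exempt → 0% → €0.00
Total tax = €0.00

€0.00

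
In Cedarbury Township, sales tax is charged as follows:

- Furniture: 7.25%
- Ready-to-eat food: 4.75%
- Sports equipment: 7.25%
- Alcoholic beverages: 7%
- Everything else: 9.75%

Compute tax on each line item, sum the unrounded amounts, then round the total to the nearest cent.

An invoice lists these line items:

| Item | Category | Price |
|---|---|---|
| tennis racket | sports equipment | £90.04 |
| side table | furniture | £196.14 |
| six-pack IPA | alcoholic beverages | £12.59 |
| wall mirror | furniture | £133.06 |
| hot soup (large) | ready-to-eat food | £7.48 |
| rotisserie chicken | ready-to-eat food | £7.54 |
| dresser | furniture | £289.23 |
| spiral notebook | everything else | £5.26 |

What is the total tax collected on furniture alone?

£44.84

Side table £196.14: furniture → 7.25% → £14.22015
Wall mirror £133.06: furniture → 7.25% → £9.64685
Dresser £289.23: furniture → 7.25% → £20.969175
Tax on furniture: unrounded sum = £44.836175 → £44.84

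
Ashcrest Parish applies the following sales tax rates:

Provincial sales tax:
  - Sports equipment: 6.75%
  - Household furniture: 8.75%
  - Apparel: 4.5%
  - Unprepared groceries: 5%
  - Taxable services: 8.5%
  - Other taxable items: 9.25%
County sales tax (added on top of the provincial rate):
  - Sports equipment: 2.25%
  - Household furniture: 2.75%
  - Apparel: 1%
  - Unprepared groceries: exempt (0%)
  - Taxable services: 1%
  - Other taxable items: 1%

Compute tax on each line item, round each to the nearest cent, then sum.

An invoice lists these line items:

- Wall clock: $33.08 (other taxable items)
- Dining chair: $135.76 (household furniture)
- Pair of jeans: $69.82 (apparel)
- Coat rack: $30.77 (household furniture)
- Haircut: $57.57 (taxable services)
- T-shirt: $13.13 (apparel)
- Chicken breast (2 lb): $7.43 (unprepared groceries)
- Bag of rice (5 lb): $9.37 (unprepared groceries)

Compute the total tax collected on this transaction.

$33.41

Wall clock $33.08: other taxable items → 9.25% + 1% county = 10.25% → $3.39
Dining chair $135.76: household furniture → 8.75% + 2.75% county = 11.5% → $15.61
Pair of jeans $69.82: apparel → 4.5% + 1% county = 5.5% → $3.84
Coat rack $30.77: household furniture → 8.75% + 2.75% county = 11.5% → $3.54
Haircut $57.57: taxable services → 8.5% + 1% county = 9.5% → $5.47
T-shirt $13.13: apparel → 4.5% + 1% county = 5.5% → $0.72
Chicken breast (2 lb) $7.43: unprepared groceries → 5% + 0% county = 5% → $0.37
Bag of rice (5 lb) $9.37: unprepared groceries → 5% + 0% county = 5% → $0.47
Total tax = $3.39 + $15.61 + $3.84 + $3.54 + $5.47 + $0.72 + $0.37 + $0.47 = $33.41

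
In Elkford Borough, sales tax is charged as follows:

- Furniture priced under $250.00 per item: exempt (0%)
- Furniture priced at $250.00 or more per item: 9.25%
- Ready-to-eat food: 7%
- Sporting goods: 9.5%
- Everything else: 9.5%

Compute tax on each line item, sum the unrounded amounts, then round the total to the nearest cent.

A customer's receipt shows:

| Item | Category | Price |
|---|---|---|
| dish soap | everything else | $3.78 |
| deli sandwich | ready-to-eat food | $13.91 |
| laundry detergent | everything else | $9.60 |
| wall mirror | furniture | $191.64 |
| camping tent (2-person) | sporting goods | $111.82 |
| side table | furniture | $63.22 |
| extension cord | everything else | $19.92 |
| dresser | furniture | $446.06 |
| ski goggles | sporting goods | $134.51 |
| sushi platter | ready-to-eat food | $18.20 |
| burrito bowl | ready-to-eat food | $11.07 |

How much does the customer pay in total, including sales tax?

Dish soap $3.78: everything else → 9.5% → $0.3591
Deli sandwich $13.91: ready-to-eat food → 7% → $0.9737
Laundry detergent $9.60: everything else → 9.5% → $0.912
Wall mirror $191.64: furniture, under $250.00 → 0% → $0.00
Camping tent (2-person) $111.82: sporting goods → 9.5% → $10.6229
Side table $63.22: furniture, under $250.00 → 0% → $0.00
Extension cord $19.92: everything else → 9.5% → $1.8924
Dresser $446.06: furniture, $250.00 or more → 9.25% → $41.26055
Ski goggles $134.51: sporting goods → 9.5% → $12.77845
Sushi platter $18.20: ready-to-eat food → 7% → $1.274
Burrito bowl $11.07: ready-to-eat food → 7% → $0.7749
Subtotal = $1023.73; unrounded tax = $70.848 → $70.85; total due = $1094.58

$1094.58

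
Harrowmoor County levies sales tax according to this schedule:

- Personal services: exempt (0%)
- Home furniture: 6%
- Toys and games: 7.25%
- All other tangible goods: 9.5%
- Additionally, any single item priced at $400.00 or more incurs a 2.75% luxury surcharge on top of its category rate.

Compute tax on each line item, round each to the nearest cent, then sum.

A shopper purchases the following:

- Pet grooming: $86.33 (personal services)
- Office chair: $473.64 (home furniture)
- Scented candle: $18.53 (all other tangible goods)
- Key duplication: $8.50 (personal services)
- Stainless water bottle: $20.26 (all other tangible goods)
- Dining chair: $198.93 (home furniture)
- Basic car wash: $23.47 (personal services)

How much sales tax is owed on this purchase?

Pet grooming $86.33: personal services → 0% → $0.00
Office chair $473.64: home furniture → 6% + 2.75% surcharge = 8.75% → $41.44
Scented candle $18.53: all other tangible goods → 9.5% → $1.76
Key duplication $8.50: personal services → 0% → $0.00
Stainless water bottle $20.26: all other tangible goods → 9.5% → $1.92
Dining chair $198.93: home furniture → 6% → $11.94
Basic car wash $23.47: personal services → 0% → $0.00
Total tax = $41.44 + $1.76 + $1.92 + $11.94 = $57.06

$57.06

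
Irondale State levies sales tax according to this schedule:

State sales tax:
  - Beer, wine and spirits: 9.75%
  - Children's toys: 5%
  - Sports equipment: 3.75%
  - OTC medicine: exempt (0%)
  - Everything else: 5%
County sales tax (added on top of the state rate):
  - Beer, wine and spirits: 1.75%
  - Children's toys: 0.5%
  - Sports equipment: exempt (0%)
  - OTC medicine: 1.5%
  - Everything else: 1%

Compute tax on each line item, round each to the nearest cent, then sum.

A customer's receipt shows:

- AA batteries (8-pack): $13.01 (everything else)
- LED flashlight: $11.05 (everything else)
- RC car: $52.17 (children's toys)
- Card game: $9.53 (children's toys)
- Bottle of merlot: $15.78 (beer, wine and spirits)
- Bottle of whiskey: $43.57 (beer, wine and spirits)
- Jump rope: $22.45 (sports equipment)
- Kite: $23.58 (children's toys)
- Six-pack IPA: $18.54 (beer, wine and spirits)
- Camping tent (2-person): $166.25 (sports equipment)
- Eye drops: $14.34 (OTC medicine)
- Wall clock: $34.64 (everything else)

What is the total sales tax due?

$24.45

AA batteries (8-pack) $13.01: everything else → 5% + 1% county = 6% → $0.78
LED flashlight $11.05: everything else → 5% + 1% county = 6% → $0.66
RC car $52.17: children's toys → 5% + 0.5% county = 5.5% → $2.87
Card game $9.53: children's toys → 5% + 0.5% county = 5.5% → $0.52
Bottle of merlot $15.78: beer, wine and spirits → 9.75% + 1.75% county = 11.5% → $1.81
Bottle of whiskey $43.57: beer, wine and spirits → 9.75% + 1.75% county = 11.5% → $5.01
Jump rope $22.45: sports equipment → 3.75% + 0% county = 3.75% → $0.84
Kite $23.58: children's toys → 5% + 0.5% county = 5.5% → $1.30
Six-pack IPA $18.54: beer, wine and spirits → 9.75% + 1.75% county = 11.5% → $2.13
Camping tent (2-person) $166.25: sports equipment → 3.75% + 0% county = 3.75% → $6.23
Eye drops $14.34: OTC medicine → 0% + 1.5% county = 1.5% → $0.22
Wall clock $34.64: everything else → 5% + 1% county = 6% → $2.08
Total tax = $0.78 + $0.66 + $2.87 + $0.52 + $1.81 + $5.01 + $0.84 + $1.30 + $2.13 + $6.23 + $0.22 + $2.08 = $24.45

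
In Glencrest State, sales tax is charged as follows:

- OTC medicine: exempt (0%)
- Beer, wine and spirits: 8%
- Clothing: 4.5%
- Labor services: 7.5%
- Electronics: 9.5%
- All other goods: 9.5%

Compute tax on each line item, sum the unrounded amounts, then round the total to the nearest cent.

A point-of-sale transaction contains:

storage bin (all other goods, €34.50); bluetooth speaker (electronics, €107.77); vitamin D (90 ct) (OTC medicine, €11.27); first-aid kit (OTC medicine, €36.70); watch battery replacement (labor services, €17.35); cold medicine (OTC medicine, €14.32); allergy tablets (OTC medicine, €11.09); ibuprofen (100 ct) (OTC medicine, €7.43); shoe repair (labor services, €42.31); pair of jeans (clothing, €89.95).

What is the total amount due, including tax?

Storage bin €34.50: all other goods → 9.5% → €3.2775
Bluetooth speaker €107.77: electronics → 9.5% → €10.23815
Vitamin D (90 ct) €11.27: OTC medicine → 0% → €0.00
First-aid kit €36.70: OTC medicine → 0% → €0.00
Watch battery replacement €17.35: labor services → 7.5% → €1.30125
Cold medicine €14.32: OTC medicine → 0% → €0.00
Allergy tablets €11.09: OTC medicine → 0% → €0.00
Ibuprofen (100 ct) €7.43: OTC medicine → 0% → €0.00
Shoe repair €42.31: labor services → 7.5% → €3.17325
Pair of jeans €89.95: clothing → 4.5% → €4.04775
Subtotal = €372.69; unrounded tax = €22.0379 → €22.04; total due = €394.73

€394.73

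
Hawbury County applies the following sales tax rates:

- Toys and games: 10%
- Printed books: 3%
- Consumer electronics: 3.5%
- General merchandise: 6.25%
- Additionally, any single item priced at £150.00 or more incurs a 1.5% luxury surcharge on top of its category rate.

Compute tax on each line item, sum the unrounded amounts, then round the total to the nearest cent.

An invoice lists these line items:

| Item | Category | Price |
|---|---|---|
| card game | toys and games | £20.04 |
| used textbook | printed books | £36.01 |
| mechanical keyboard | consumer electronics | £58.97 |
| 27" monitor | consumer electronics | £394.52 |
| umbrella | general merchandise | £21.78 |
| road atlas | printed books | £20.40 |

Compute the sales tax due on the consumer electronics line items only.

£21.79

Mechanical keyboard £58.97: consumer electronics → 3.5% → £2.06395
27" monitor £394.52: consumer electronics → 3.5% + 1.5% surcharge = 5% → £19.726
Tax on consumer electronics: unrounded sum = £21.78995 → £21.79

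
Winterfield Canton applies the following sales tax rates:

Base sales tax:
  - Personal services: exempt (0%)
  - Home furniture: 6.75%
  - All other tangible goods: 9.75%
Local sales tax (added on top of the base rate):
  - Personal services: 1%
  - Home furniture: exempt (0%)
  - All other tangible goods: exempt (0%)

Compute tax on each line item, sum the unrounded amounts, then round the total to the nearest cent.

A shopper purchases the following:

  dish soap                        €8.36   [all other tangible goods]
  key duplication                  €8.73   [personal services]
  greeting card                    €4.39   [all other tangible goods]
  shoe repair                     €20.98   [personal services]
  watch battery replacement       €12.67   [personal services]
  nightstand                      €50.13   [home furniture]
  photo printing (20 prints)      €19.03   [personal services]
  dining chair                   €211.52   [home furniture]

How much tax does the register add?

€19.52

Dish soap €8.36: all other tangible goods → 9.75% + 0% local = 9.75% → €0.8151
Key duplication €8.73: personal services → 0% + 1% local = 1% → €0.0873
Greeting card €4.39: all other tangible goods → 9.75% + 0% local = 9.75% → €0.428025
Shoe repair €20.98: personal services → 0% + 1% local = 1% → €0.2098
Watch battery replacement €12.67: personal services → 0% + 1% local = 1% → €0.1267
Nightstand €50.13: home furniture → 6.75% + 0% local = 6.75% → €3.383775
Photo printing (20 prints) €19.03: personal services → 0% + 1% local = 1% → €0.1903
Dining chair €211.52: home furniture → 6.75% + 0% local = 6.75% → €14.2776
Unrounded tax sum = €19.5186 → €19.52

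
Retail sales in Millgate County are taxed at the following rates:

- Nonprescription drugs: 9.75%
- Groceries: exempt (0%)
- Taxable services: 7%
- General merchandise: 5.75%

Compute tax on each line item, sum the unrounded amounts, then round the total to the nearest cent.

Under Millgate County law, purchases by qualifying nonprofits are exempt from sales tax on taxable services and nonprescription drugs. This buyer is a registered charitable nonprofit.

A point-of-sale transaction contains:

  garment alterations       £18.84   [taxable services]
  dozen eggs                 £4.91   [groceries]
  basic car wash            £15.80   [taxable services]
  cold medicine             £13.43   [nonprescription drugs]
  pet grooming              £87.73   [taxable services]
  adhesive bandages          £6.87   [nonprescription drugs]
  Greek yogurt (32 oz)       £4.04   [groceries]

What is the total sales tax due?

£0.00

Garment alterations £18.84: taxable services, buyer-exempt → 0% → £0.00
Dozen eggs £4.91: groceries → 0% → £0.00
Basic car wash £15.80: taxable services, buyer-exempt → 0% → £0.00
Cold medicine £13.43: nonprescription drugs, buyer-exempt → 0% → £0.00
Pet grooming £87.73: taxable services, buyer-exempt → 0% → £0.00
Adhesive bandages £6.87: nonprescription drugs, buyer-exempt → 0% → £0.00
Greek yogurt (32 oz) £4.04: groceries → 0% → £0.00
Unrounded tax sum = £0.00 → £0.00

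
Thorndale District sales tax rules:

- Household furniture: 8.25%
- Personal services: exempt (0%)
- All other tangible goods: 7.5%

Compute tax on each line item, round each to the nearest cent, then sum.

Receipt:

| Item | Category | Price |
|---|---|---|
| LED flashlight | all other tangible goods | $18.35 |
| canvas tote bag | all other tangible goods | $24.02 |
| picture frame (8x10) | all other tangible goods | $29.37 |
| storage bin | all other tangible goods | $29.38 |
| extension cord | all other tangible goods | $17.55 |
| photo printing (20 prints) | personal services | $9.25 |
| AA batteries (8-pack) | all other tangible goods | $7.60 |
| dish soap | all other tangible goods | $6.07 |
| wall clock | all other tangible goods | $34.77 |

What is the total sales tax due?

LED flashlight $18.35: all other tangible goods → 7.5% → $1.38
Canvas tote bag $24.02: all other tangible goods → 7.5% → $1.80
Picture frame (8x10) $29.37: all other tangible goods → 7.5% → $2.20
Storage bin $29.38: all other tangible goods → 7.5% → $2.20
Extension cord $17.55: all other tangible goods → 7.5% → $1.32
Photo printing (20 prints) $9.25: personal services → 0% → $0.00
AA batteries (8-pack) $7.60: all other tangible goods → 7.5% → $0.57
Dish soap $6.07: all other tangible goods → 7.5% → $0.46
Wall clock $34.77: all other tangible goods → 7.5% → $2.61
Total tax = $1.38 + $1.80 + $2.20 + $2.20 + $1.32 + $0.57 + $0.46 + $2.61 = $12.54

$12.54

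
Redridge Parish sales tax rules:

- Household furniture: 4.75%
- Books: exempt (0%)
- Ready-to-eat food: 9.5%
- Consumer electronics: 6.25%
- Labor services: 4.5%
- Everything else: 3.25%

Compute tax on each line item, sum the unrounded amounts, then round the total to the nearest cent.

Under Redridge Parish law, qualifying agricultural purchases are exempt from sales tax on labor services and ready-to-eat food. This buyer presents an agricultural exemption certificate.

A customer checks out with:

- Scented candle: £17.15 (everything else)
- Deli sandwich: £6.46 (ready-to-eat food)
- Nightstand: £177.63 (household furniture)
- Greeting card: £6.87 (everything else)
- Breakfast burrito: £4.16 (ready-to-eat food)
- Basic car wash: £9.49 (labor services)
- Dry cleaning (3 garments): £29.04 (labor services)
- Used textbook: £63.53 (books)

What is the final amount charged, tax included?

£323.55

Scented candle £17.15: everything else → 3.25% → £0.557375
Deli sandwich £6.46: ready-to-eat food, buyer-exempt → 0% → £0.00
Nightstand £177.63: household furniture → 4.75% → £8.437425
Greeting card £6.87: everything else → 3.25% → £0.223275
Breakfast burrito £4.16: ready-to-eat food, buyer-exempt → 0% → £0.00
Basic car wash £9.49: labor services, buyer-exempt → 0% → £0.00
Dry cleaning (3 garments) £29.04: labor services, buyer-exempt → 0% → £0.00
Used textbook £63.53: books → 0% → £0.00
Subtotal = £314.33; unrounded tax = £9.218075 → £9.22; total due = £323.55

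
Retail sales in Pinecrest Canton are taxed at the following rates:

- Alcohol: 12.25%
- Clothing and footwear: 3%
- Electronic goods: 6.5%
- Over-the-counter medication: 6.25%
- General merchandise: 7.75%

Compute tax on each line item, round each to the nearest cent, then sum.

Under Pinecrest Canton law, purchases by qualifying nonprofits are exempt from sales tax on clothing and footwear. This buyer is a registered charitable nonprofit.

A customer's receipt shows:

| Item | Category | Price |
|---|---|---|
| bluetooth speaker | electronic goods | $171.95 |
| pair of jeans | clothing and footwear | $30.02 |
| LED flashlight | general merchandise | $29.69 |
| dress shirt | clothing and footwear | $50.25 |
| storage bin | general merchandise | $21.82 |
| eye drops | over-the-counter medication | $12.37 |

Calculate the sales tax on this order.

Bluetooth speaker $171.95: electronic goods → 6.5% → $11.18
Pair of jeans $30.02: clothing and footwear, buyer-exempt → 0% → $0.00
LED flashlight $29.69: general merchandise → 7.75% → $2.30
Dress shirt $50.25: clothing and footwear, buyer-exempt → 0% → $0.00
Storage bin $21.82: general merchandise → 7.75% → $1.69
Eye drops $12.37: over-the-counter medication → 6.25% → $0.77
Total tax = $11.18 + $2.30 + $1.69 + $0.77 = $15.94

$15.94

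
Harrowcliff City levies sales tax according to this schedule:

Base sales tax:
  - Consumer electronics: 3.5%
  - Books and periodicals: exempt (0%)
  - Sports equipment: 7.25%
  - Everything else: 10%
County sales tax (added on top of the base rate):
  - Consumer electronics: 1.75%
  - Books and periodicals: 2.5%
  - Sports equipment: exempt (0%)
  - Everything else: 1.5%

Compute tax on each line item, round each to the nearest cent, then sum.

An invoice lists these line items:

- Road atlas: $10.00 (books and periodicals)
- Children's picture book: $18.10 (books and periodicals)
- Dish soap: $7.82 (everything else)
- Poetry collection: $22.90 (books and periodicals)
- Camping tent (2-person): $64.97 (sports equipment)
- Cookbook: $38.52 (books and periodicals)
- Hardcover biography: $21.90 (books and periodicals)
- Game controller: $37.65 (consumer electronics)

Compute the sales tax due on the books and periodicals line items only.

$2.78

Road atlas $10.00: books and periodicals → 0% + 2.5% county = 2.5% → $0.25
Children's picture book $18.10: books and periodicals → 0% + 2.5% county = 2.5% → $0.45
Poetry collection $22.90: books and periodicals → 0% + 2.5% county = 2.5% → $0.57
Cookbook $38.52: books and periodicals → 0% + 2.5% county = 2.5% → $0.96
Hardcover biography $21.90: books and periodicals → 0% + 2.5% county = 2.5% → $0.55
Tax on books and periodicals = $0.25 + $0.45 + $0.57 + $0.96 + $0.55 = $2.78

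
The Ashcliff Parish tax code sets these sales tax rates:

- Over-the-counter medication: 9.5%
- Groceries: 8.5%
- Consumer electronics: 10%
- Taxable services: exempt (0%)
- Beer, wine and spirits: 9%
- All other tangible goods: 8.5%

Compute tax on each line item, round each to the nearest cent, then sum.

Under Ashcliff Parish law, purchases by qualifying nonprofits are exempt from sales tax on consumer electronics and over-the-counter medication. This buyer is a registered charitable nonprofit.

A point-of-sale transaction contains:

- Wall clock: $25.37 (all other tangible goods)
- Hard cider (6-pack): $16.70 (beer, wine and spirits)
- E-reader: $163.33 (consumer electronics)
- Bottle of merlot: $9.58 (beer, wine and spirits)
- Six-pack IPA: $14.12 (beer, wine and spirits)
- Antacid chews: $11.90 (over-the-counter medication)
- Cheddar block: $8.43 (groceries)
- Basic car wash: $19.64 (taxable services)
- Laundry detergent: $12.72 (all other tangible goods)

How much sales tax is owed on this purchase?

Wall clock $25.37: all other tangible goods → 8.5% → $2.16
Hard cider (6-pack) $16.70: beer, wine and spirits → 9% → $1.50
E-reader $163.33: consumer electronics, buyer-exempt → 0% → $0.00
Bottle of merlot $9.58: beer, wine and spirits → 9% → $0.86
Six-pack IPA $14.12: beer, wine and spirits → 9% → $1.27
Antacid chews $11.90: over-the-counter medication, buyer-exempt → 0% → $0.00
Cheddar block $8.43: groceries → 8.5% → $0.72
Basic car wash $19.64: taxable services → 0% → $0.00
Laundry detergent $12.72: all other tangible goods → 8.5% → $1.08
Total tax = $2.16 + $1.50 + $0.86 + $1.27 + $0.72 + $1.08 = $7.59

$7.59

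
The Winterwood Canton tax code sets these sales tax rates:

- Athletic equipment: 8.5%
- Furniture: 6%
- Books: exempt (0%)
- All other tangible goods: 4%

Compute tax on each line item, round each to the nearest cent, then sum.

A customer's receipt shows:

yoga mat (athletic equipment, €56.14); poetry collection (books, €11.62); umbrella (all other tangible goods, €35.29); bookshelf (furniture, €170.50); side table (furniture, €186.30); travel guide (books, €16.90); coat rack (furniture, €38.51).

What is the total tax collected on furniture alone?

Bookshelf €170.50: furniture → 6% → €10.23
Side table €186.30: furniture → 6% → €11.18
Coat rack €38.51: furniture → 6% → €2.31
Tax on furniture = €10.23 + €11.18 + €2.31 = €23.72

€23.72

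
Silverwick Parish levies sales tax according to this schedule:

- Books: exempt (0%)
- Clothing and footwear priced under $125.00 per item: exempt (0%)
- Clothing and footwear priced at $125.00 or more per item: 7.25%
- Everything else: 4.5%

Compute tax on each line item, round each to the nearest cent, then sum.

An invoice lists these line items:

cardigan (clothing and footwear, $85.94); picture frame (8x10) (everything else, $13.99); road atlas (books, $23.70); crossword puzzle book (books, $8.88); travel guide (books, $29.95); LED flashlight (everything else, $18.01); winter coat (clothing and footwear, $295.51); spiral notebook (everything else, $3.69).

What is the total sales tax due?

$23.03

Cardigan $85.94: clothing and footwear, under $125.00 → 0% → $0.00
Picture frame (8x10) $13.99: everything else → 4.5% → $0.63
Road atlas $23.70: books → 0% → $0.00
Crossword puzzle book $8.88: books → 0% → $0.00
Travel guide $29.95: books → 0% → $0.00
LED flashlight $18.01: everything else → 4.5% → $0.81
Winter coat $295.51: clothing and footwear, $125.00 or more → 7.25% → $21.42
Spiral notebook $3.69: everything else → 4.5% → $0.17
Total tax = $0.63 + $0.81 + $21.42 + $0.17 = $23.03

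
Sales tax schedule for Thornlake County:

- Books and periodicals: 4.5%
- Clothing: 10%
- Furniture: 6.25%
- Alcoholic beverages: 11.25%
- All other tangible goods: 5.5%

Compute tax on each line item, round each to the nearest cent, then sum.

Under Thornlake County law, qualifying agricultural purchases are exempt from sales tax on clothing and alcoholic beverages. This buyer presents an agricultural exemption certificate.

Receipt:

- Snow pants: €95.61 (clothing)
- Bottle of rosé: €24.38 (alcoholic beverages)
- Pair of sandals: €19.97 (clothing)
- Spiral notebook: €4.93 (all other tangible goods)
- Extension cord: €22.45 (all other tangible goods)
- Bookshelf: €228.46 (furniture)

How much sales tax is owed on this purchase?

Snow pants €95.61: clothing, buyer-exempt → 0% → €0.00
Bottle of rosé €24.38: alcoholic beverages, buyer-exempt → 0% → €0.00
Pair of sandals €19.97: clothing, buyer-exempt → 0% → €0.00
Spiral notebook €4.93: all other tangible goods → 5.5% → €0.27
Extension cord €22.45: all other tangible goods → 5.5% → €1.23
Bookshelf €228.46: furniture → 6.25% → €14.28
Total tax = €0.27 + €1.23 + €14.28 = €15.78

€15.78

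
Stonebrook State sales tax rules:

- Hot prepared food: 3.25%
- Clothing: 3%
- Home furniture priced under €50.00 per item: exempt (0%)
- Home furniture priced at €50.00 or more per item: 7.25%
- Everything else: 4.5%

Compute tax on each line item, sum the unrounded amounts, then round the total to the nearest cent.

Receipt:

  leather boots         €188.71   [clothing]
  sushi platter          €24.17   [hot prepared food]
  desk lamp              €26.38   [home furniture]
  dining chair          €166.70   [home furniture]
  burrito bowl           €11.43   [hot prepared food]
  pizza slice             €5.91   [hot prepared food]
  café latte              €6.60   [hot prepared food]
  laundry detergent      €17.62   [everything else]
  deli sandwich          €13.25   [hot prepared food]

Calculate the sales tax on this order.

€20.53

Leather boots €188.71: clothing → 3% → €5.6613
Sushi platter €24.17: hot prepared food → 3.25% → €0.785525
Desk lamp €26.38: home furniture, under €50.00 → 0% → €0.00
Dining chair €166.70: home furniture, €50.00 or more → 7.25% → €12.08575
Burrito bowl €11.43: hot prepared food → 3.25% → €0.371475
Pizza slice €5.91: hot prepared food → 3.25% → €0.192075
Café latte €6.60: hot prepared food → 3.25% → €0.2145
Laundry detergent €17.62: everything else → 4.5% → €0.7929
Deli sandwich €13.25: hot prepared food → 3.25% → €0.430625
Unrounded tax sum = €20.53415 → €20.53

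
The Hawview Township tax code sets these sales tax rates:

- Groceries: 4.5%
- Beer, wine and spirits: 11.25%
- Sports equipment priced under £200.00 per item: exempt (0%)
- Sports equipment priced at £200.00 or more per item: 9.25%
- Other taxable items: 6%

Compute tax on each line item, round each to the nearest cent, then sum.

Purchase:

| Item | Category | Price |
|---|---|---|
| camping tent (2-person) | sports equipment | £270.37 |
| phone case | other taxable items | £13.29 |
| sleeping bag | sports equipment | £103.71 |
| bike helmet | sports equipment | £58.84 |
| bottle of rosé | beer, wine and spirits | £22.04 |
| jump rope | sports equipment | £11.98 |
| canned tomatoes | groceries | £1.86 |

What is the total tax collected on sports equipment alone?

Camping tent (2-person) £270.37: sports equipment, £200.00 or more → 9.25% → £25.01
Sleeping bag £103.71: sports equipment, under £200.00 → 0% → £0.00
Bike helmet £58.84: sports equipment, under £200.00 → 0% → £0.00
Jump rope £11.98: sports equipment, under £200.00 → 0% → £0.00
Tax on sports equipment = £25.01 + £0.00 + £0.00 + £0.00 = £25.01

£25.01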